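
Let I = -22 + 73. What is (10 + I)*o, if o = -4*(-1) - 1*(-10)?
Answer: 854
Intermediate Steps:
o = 14 (o = 4 + 10 = 14)
I = 51
(10 + I)*o = (10 + 51)*14 = 61*14 = 854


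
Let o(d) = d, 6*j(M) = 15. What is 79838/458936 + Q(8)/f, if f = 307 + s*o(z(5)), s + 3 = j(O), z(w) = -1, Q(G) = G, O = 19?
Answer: 28221673/141122820 ≈ 0.19998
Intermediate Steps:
j(M) = 5/2 (j(M) = (1/6)*15 = 5/2)
s = -1/2 (s = -3 + 5/2 = -1/2 ≈ -0.50000)
f = 615/2 (f = 307 - 1/2*(-1) = 307 + 1/2 = 615/2 ≈ 307.50)
79838/458936 + Q(8)/f = 79838/458936 + 8/(615/2) = 79838*(1/458936) + 8*(2/615) = 39919/229468 + 16/615 = 28221673/141122820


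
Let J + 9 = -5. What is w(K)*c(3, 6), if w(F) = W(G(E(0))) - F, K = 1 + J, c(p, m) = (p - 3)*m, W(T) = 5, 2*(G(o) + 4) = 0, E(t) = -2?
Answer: 0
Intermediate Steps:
J = -14 (J = -9 - 5 = -14)
G(o) = -4 (G(o) = -4 + (1/2)*0 = -4 + 0 = -4)
c(p, m) = m*(-3 + p) (c(p, m) = (-3 + p)*m = m*(-3 + p))
K = -13 (K = 1 - 14 = -13)
w(F) = 5 - F
w(K)*c(3, 6) = (5 - 1*(-13))*(6*(-3 + 3)) = (5 + 13)*(6*0) = 18*0 = 0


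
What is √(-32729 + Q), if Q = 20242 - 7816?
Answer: I*√20303 ≈ 142.49*I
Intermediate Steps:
Q = 12426
√(-32729 + Q) = √(-32729 + 12426) = √(-20303) = I*√20303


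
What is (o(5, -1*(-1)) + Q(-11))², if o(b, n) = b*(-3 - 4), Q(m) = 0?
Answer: 1225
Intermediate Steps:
o(b, n) = -7*b (o(b, n) = b*(-7) = -7*b)
(o(5, -1*(-1)) + Q(-11))² = (-7*5 + 0)² = (-35 + 0)² = (-35)² = 1225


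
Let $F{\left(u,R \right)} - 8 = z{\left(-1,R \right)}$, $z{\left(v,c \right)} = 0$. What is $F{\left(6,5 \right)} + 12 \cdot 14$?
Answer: $176$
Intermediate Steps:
$F{\left(u,R \right)} = 8$ ($F{\left(u,R \right)} = 8 + 0 = 8$)
$F{\left(6,5 \right)} + 12 \cdot 14 = 8 + 12 \cdot 14 = 8 + 168 = 176$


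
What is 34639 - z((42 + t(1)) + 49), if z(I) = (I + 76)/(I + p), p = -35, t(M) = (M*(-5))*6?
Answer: 900477/26 ≈ 34634.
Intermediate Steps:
t(M) = -30*M (t(M) = -5*M*6 = -30*M)
z(I) = (76 + I)/(-35 + I) (z(I) = (I + 76)/(I - 35) = (76 + I)/(-35 + I))
34639 - z((42 + t(1)) + 49) = 34639 - (76 + ((42 - 30*1) + 49))/(-35 + ((42 - 30*1) + 49)) = 34639 - (76 + ((42 - 30) + 49))/(-35 + ((42 - 30) + 49)) = 34639 - (76 + (12 + 49))/(-35 + (12 + 49)) = 34639 - (76 + 61)/(-35 + 61) = 34639 - 137/26 = 900477/26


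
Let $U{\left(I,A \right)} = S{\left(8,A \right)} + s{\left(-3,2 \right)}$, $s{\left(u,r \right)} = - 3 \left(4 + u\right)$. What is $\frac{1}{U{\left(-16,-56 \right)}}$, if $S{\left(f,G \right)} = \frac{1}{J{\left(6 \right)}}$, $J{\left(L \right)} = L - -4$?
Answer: $- \frac{10}{29} \approx -0.34483$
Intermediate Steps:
$J{\left(L \right)} = 4 + L$ ($J{\left(L \right)} = L + 4 = 4 + L$)
$S{\left(f,G \right)} = \frac{1}{10}$ ($S{\left(f,G \right)} = \frac{1}{4 + 6} = \frac{1}{10}$)
$s{\left(u,r \right)} = -12 - 3 u$
$U{\left(I,A \right)} = - \frac{29}{10}$ ($U{\left(I,A \right)} = \frac{1}{10} - 3 = - \frac{29}{10}$)
$\frac{1}{U{\left(-16,-56 \right)}} = \frac{1}{- \frac{29}{10}} = - \frac{10}{29}$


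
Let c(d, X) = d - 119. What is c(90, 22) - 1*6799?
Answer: -6828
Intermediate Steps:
c(d, X) = -119 + d
c(90, 22) - 1*6799 = (-119 + 90) - 1*6799 = -29 - 6799 = -6828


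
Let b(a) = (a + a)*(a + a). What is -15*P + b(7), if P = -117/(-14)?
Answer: 989/14 ≈ 70.643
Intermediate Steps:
b(a) = 4*a² (b(a) = (2*a)*(2*a) = 4*a²)
P = 117/14 (P = -117*(-1/14) = 117/14 ≈ 8.3571)
-15*P + b(7) = -15*117/14 + 4*7² = -1755/14 + 4*49 = -1755/14 + 196 = 989/14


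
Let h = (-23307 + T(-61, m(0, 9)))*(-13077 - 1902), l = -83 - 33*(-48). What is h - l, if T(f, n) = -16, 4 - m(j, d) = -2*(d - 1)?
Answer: 349353716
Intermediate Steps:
m(j, d) = 2 + 2*d (m(j, d) = 4 - (-2)*(d - 1) = 4 - (-2)*(-1 + d) = 4 - (2 - 2*d) = 4 + (-2 + 2*d) = 2 + 2*d)
l = 1501 (l = -83 + 1584 = 1501)
h = 349355217 (h = (-23307 - 16)*(-13077 - 1902) = -23323*(-14979) = 349355217)
h - l = 349355217 - 1*1501 = 349355217 - 1501 = 349353716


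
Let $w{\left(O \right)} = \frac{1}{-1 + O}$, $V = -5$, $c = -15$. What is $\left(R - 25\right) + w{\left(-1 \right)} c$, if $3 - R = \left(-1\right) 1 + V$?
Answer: $- \frac{17}{2} \approx -8.5$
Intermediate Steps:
$R = 9$ ($R = 3 - \left(\left(-1\right) 1 - 5\right) = 3 - \left(-1 - 5\right) = 3 - -6 = 3 + 6 = 9$)
$\left(R - 25\right) + w{\left(-1 \right)} c = \left(9 - 25\right) + \frac{1}{-1 - 1} \left(-15\right) = -16 + \frac{1}{-2} \left(-15\right) = -16 - - \frac{15}{2} = -16 + \frac{15}{2} = - \frac{17}{2}$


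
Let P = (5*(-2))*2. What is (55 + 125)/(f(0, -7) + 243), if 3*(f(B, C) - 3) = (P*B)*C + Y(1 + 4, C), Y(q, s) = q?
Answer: 540/743 ≈ 0.72678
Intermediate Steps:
P = -20 (P = -10*2 = -20)
f(B, C) = 14/3 - 20*B*C/3 (f(B, C) = 3 + ((-20*B)*C + (1 + 4))/3 = 3 + (-20*B*C + 5)/3 = 3 + (5 - 20*B*C)/3 = 3 + (5/3 - 20*B*C/3) = 14/3 - 20*B*C/3)
(55 + 125)/(f(0, -7) + 243) = (55 + 125)/((14/3 - 20/3*0*(-7)) + 243) = 180/((14/3 + 0) + 243) = 180/(14/3 + 243) = 180/(743/3) = 180*(3/743) = 540/743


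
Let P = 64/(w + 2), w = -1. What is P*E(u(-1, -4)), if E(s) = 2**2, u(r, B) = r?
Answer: 256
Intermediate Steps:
E(s) = 4
P = 64 (P = 64/(-1 + 2) = 64/1 = 64*1 = 64)
P*E(u(-1, -4)) = 64*4 = 256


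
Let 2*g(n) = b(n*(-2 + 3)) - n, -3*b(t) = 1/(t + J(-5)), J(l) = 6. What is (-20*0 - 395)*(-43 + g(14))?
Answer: 474079/24 ≈ 19753.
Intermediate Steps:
b(t) = -1/(3*(6 + t)) (b(t) = -1/(3*(t + 6)) = -1/(3*(6 + t)))
g(n) = -n/2 - 1/(2*(18 + 3*n)) (g(n) = (-1/(18 + 3*(n*(-2 + 3))) - n)/2 = (-1/(18 + 3*(n*1)) - n)/2 = (-1/(18 + 3*n) - n)/2 = (-n - 1/(18 + 3*n))/2 = -n/2 - 1/(2*(18 + 3*n)))
(-20*0 - 395)*(-43 + g(14)) = (-20*0 - 395)*(-43 + (-1 - 3*14*(6 + 14))/(6*(6 + 14))) = (0 - 395)*(-43 + (⅙)*(-1 - 3*14*20)/20) = -395*(-43 + (⅙)*(1/20)*(-1 - 840)) = -395*(-43 + (⅙)*(1/20)*(-841)) = -395*(-43 - 841/120) = -395*(-6001/120) = 474079/24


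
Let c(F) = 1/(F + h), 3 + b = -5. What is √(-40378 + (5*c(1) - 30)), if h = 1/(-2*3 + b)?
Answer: I*√6828042/13 ≈ 201.0*I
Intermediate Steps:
b = -8 (b = -3 - 5 = -8)
h = -1/14 (h = 1/(-2*3 - 8) = 1/(-6 - 8) = 1/(-14) = -1/14 ≈ -0.071429)
c(F) = 1/(-1/14 + F) (c(F) = 1/(F - 1/14) = 1/(-1/14 + F))
√(-40378 + (5*c(1) - 30)) = √(-40378 + (5*(14/(-1 + 14*1)) - 30)) = √(-40378 + (5*(14/(-1 + 14)) - 30)) = √(-40378 + (5*(14/13) - 30)) = √(-40378 + (70/13 - 30)) = √(-40378 - 320/13) = √(-525234/13) = I*√6828042/13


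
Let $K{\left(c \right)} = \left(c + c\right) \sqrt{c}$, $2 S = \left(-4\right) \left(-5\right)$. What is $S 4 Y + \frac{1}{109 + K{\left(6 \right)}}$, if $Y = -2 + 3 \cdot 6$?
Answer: $\frac{7050989}{11017} - \frac{12 \sqrt{6}}{11017} \approx 640.01$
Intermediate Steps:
$Y = 16$ ($Y = -2 + 18 = 16$)
$S = 10$ ($S = \frac{\left(-4\right) \left(-5\right)}{2} = \frac{1}{2} \cdot 20 = 10$)
$K{\left(c \right)} = 2 c^{\frac{3}{2}}$ ($K{\left(c \right)} = 2 c \sqrt{c} = 2 c^{\frac{3}{2}}$)
$S 4 Y + \frac{1}{109 + K{\left(6 \right)}} = 10 \cdot 4 \cdot 16 + \frac{1}{109 + 2 \cdot 6^{\frac{3}{2}}} = 10 \cdot 64 + \frac{1}{109 + 2 \cdot 6 \sqrt{6}} = 640 + \frac{1}{109 + 12 \sqrt{6}}$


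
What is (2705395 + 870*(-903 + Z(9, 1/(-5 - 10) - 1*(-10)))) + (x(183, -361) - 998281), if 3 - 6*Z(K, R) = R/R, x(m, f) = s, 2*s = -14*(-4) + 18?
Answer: 921831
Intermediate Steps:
s = 37 (s = (-14*(-4) + 18)/2 = (56 + 18)/2 = (½)*74 = 37)
x(m, f) = 37
Z(K, R) = ⅓ (Z(K, R) = ½ - R/(6*R) = ½ - ⅙*1 = ½ - ⅙ = ⅓)
(2705395 + 870*(-903 + Z(9, 1/(-5 - 10) - 1*(-10)))) + (x(183, -361) - 998281) = (2705395 + 870*(-903 + ⅓)) + (37 - 998281) = (2705395 + 870*(-2708/3)) - 998244 = (2705395 - 785320) - 998244 = 1920075 - 998244 = 921831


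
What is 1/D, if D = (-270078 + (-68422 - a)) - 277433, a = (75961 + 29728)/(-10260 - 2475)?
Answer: -12735/7843801066 ≈ -1.6236e-6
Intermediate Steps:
a = -105689/12735 (a = 105689/(-12735) = 105689*(-1/12735) = -105689/12735 ≈ -8.2991)
D = -7843801066/12735 (D = (-270078 + (-68422 - 1*(-105689/12735))) - 277433 = (-270078 + (-68422 + 105689/12735)) - 277433 = (-270078 - 871248481/12735) - 277433 = -4310691811/12735 - 277433 = -7843801066/12735 ≈ -6.1593e+5)
1/D = 1/(-7843801066/12735) = -12735/7843801066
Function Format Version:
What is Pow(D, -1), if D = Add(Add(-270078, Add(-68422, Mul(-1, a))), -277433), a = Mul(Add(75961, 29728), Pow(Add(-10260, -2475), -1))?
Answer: Rational(-12735, 7843801066) ≈ -1.6236e-6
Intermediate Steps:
a = Rational(-105689, 12735) (a = Mul(105689, Pow(-12735, -1)) = Mul(105689, Rational(-1, 12735)) = Rational(-105689, 12735) ≈ -8.2991)
D = Rational(-7843801066, 12735) (D = Add(Add(-270078, Add(-68422, Mul(-1, Rational(-105689, 12735)))), -277433) = Add(Add(-270078, Add(-68422, Rational(105689, 12735))), -277433) = Add(Add(-270078, Rational(-871248481, 12735)), -277433) = Add(Rational(-4310691811, 12735), -277433) = Rational(-7843801066, 12735) ≈ -6.1593e+5)
Pow(D, -1) = Pow(Rational(-7843801066, 12735), -1) = Rational(-12735, 7843801066)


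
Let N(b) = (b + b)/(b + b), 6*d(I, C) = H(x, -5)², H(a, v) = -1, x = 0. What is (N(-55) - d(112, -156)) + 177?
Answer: 1067/6 ≈ 177.83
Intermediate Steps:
d(I, C) = ⅙ (d(I, C) = (⅙)*(-1)² = (⅙)*1 = ⅙)
N(b) = 1 (N(b) = (2*b)/((2*b)) = (2*b)*(1/(2*b)) = 1)
(N(-55) - d(112, -156)) + 177 = (1 - 1*⅙) + 177 = (1 - ⅙) + 177 = ⅚ + 177 = 1067/6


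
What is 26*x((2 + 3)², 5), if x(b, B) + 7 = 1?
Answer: -156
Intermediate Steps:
x(b, B) = -6 (x(b, B) = -7 + 1 = -6)
26*x((2 + 3)², 5) = 26*(-6) = -156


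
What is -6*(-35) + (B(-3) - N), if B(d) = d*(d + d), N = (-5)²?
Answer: 203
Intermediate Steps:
N = 25
B(d) = 2*d² (B(d) = d*(2*d) = 2*d²)
-6*(-35) + (B(-3) - N) = -6*(-35) + (2*(-3)² - 1*25) = 210 + (2*9 - 25) = 210 + (18 - 25) = 210 - 7 = 203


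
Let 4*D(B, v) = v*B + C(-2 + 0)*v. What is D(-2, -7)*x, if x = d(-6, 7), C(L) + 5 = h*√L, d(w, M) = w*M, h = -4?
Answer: -1029/2 - 294*I*√2 ≈ -514.5 - 415.78*I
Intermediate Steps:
d(w, M) = M*w
C(L) = -5 - 4*√L
x = -42 (x = 7*(-6) = -42)
D(B, v) = B*v/4 + v*(-5 - 4*I*√2)/4 (D(B, v) = (v*B + (-5 - 4*√(-2 + 0))*v)/4 = (B*v + (-5 - 4*I*√2)*v)/4 = (B*v + v*(-5 - 4*I*√2))/4 = B*v/4 + v*(-5 - 4*I*√2)/4)
D(-2, -7)*x = ((¼)*(-7)*(-5 - 2 - 4*I*√2))*(-42) = ((¼)*(-7)*(-7 - 4*I*√2))*(-42) = (49/4 + 7*I*√2)*(-42) = -1029/2 - 294*I*√2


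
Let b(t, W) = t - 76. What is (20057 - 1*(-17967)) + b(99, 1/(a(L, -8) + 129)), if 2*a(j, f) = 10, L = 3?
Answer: 38047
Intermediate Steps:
a(j, f) = 5 (a(j, f) = (½)*10 = 5)
b(t, W) = -76 + t
(20057 - 1*(-17967)) + b(99, 1/(a(L, -8) + 129)) = (20057 - 1*(-17967)) + (-76 + 99) = (20057 + 17967) + 23 = 38024 + 23 = 38047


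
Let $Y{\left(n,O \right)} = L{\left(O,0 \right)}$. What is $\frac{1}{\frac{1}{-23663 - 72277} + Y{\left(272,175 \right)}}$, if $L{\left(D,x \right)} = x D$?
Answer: $-95940$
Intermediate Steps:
$L{\left(D,x \right)} = D x$
$Y{\left(n,O \right)} = 0$ ($Y{\left(n,O \right)} = O 0 = 0$)
$\frac{1}{\frac{1}{-23663 - 72277} + Y{\left(272,175 \right)}} = \frac{1}{\frac{1}{-23663 - 72277} + 0} = \frac{1}{\frac{1}{-95940} + 0} = \frac{1}{- \frac{1}{95940} + 0} = \frac{1}{- \frac{1}{95940}} = -95940$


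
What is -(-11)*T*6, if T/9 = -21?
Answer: -12474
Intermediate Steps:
T = -189 (T = 9*(-21) = -189)
-(-11)*T*6 = -(-11)*(-189)*6 = -11*189*6 = -2079*6 = -12474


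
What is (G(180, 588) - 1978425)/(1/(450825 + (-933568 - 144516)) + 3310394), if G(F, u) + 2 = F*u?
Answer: -1174597049033/2076474430045 ≈ -0.56567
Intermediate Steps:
G(F, u) = -2 + F*u
(G(180, 588) - 1978425)/(1/(450825 + (-933568 - 144516)) + 3310394) = ((-2 + 180*588) - 1978425)/(1/(450825 + (-933568 - 144516)) + 3310394) = ((-2 + 105840) - 1978425)/(1/(450825 - 1078084) + 3310394) = (105838 - 1978425)/(1/(-627259) + 3310394) = -1872587/(-1/627259 + 3310394) = -1872587/2076474430045/627259 = -1872587*627259/2076474430045 = -1174597049033/2076474430045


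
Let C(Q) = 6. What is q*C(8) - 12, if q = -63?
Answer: -390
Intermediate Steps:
q*C(8) - 12 = -63*6 - 12 = -378 - 12 = -390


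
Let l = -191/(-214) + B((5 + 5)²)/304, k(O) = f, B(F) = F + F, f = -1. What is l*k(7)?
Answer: -3152/2033 ≈ -1.5504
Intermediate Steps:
B(F) = 2*F
k(O) = -1
l = 3152/2033 (l = -191/(-214) + (2*(5 + 5)²)/304 = -191*(-1/214) + (2*10²)*(1/304) = 191/214 + (2*100)*(1/304) = 191/214 + 200*(1/304) = 191/214 + 25/38 = 3152/2033 ≈ 1.5504)
l*k(7) = (3152/2033)*(-1) = -3152/2033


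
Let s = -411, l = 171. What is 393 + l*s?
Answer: -69888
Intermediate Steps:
393 + l*s = 393 + 171*(-411) = 393 - 70281 = -69888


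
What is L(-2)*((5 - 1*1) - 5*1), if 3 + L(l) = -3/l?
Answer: 3/2 ≈ 1.5000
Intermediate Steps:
L(l) = -3 - 3/l
L(-2)*((5 - 1*1) - 5*1) = (-3 - 3/(-2))*((5 - 1*1) - 5*1) = (-3 - 3*(-1/2))*((5 - 1) - 5) = (-3 + 3/2)*(4 - 5) = -3/2*(-1) = 3/2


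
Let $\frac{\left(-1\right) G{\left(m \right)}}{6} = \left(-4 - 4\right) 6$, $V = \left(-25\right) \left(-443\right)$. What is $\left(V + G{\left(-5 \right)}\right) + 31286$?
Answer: $42649$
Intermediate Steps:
$V = 11075$
$G{\left(m \right)} = 288$ ($G{\left(m \right)} = - 6 \left(-4 - 4\right) 6 = - 6 \left(\left(-8\right) 6\right) = \left(-6\right) \left(-48\right) = 288$)
$\left(V + G{\left(-5 \right)}\right) + 31286 = \left(11075 + 288\right) + 31286 = 11363 + 31286 = 42649$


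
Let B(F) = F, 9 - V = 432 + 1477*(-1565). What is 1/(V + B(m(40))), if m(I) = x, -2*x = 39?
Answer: 2/4622125 ≈ 4.3270e-7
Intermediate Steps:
x = -39/2 (x = -½*39 = -39/2 ≈ -19.500)
m(I) = -39/2
V = 2311082 (V = 9 - (432 + 1477*(-1565)) = 9 - (432 - 2311505) = 9 - 1*(-2311073) = 9 + 2311073 = 2311082)
1/(V + B(m(40))) = 1/(2311082 - 39/2) = 1/(4622125/2) = 2/4622125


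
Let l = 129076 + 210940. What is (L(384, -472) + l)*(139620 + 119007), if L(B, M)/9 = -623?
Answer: 86487196443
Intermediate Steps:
l = 340016
L(B, M) = -5607 (L(B, M) = 9*(-623) = -5607)
(L(384, -472) + l)*(139620 + 119007) = (-5607 + 340016)*(139620 + 119007) = 334409*258627 = 86487196443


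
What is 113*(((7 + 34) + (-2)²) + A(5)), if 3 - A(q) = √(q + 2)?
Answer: 5424 - 113*√7 ≈ 5125.0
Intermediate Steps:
A(q) = 3 - √(2 + q) (A(q) = 3 - √(q + 2) = 3 - √(2 + q))
113*(((7 + 34) + (-2)²) + A(5)) = 113*(((7 + 34) + (-2)²) + (3 - √(2 + 5))) = 113*((41 + 4) + (3 - √7)) = 113*(45 + (3 - √7)) = 113*(48 - √7) = 5424 - 113*√7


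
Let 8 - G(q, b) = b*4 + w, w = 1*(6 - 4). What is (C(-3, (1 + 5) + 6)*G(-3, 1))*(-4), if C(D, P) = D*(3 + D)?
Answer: 0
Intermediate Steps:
w = 2 (w = 1*2 = 2)
G(q, b) = 6 - 4*b (G(q, b) = 8 - (b*4 + 2) = 8 - (4*b + 2) = 8 - (2 + 4*b) = 8 + (-2 - 4*b) = 6 - 4*b)
(C(-3, (1 + 5) + 6)*G(-3, 1))*(-4) = ((-3*(3 - 3))*(6 - 4*1))*(-4) = ((-3*0)*(6 - 4))*(-4) = (0*2)*(-4) = 0*(-4) = 0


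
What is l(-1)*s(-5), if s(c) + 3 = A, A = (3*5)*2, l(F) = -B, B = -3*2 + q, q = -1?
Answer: 189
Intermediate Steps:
B = -7 (B = -3*2 - 1 = -6 - 1 = -7)
l(F) = 7 (l(F) = -1*(-7) = 7)
A = 30 (A = 15*2 = 30)
s(c) = 27 (s(c) = -3 + 30 = 27)
l(-1)*s(-5) = 7*27 = 189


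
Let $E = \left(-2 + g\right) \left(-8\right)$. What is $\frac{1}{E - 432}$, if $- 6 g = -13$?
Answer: $- \frac{3}{1300} \approx -0.0023077$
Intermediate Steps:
$g = \frac{13}{6}$ ($g = \left(- \frac{1}{6}\right) \left(-13\right) = \frac{13}{6} \approx 2.1667$)
$E = - \frac{4}{3}$ ($E = \left(-2 + \frac{13}{6}\right) \left(-8\right) = \frac{1}{6} \left(-8\right) = - \frac{4}{3} \approx -1.3333$)
$\frac{1}{E - 432} = \frac{1}{- \frac{4}{3} - 432} = \frac{1}{- \frac{1300}{3}} = - \frac{3}{1300}$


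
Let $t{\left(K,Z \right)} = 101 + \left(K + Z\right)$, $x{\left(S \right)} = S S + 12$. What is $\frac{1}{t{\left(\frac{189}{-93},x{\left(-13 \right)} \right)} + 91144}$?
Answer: $\frac{31}{2834143} \approx 1.0938 \cdot 10^{-5}$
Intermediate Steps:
$x{\left(S \right)} = 12 + S^{2}$ ($x{\left(S \right)} = S^{2} + 12 = 12 + S^{2}$)
$t{\left(K,Z \right)} = 101 + K + Z$
$\frac{1}{t{\left(\frac{189}{-93},x{\left(-13 \right)} \right)} + 91144} = \frac{1}{\left(101 + \frac{189}{-93} + \left(12 + \left(-13\right)^{2}\right)\right) + 91144} = \frac{1}{\left(101 + 189 \left(- \frac{1}{93}\right) + \left(12 + 169\right)\right) + 91144} = \frac{1}{\left(101 - \frac{63}{31} + 181\right) + 91144} = \frac{1}{\frac{8679}{31} + 91144} = \frac{1}{\frac{2834143}{31}} = \frac{31}{2834143}$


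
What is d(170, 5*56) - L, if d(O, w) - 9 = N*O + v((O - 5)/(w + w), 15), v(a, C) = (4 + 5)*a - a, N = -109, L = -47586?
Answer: 406943/14 ≈ 29067.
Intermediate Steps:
v(a, C) = 8*a (v(a, C) = 9*a - a = 8*a)
d(O, w) = 9 - 109*O + 4*(-5 + O)/w (d(O, w) = 9 + (-109*O + 8*((O - 5)/(w + w))) = 9 + (-109*O + 8*((-5 + O)/((2*w)))) = 9 + (-109*O + 8*((-5 + O)*(1/(2*w)))) = 9 + (-109*O + 8*((-5 + O)/(2*w))) = 9 + (-109*O + 4*(-5 + O)/w) = 9 - 109*O + 4*(-5 + O)/w)
d(170, 5*56) - L = (-20 + 4*170 + (5*56)*(9 - 109*170))/((5*56)) - 1*(-47586) = (-20 + 680 + 280*(9 - 18530))/280 + 47586 = (-20 + 680 + 280*(-18521))/280 + 47586 = (-20 + 680 - 5185880)/280 + 47586 = (1/280)*(-5185220) + 47586 = -259261/14 + 47586 = 406943/14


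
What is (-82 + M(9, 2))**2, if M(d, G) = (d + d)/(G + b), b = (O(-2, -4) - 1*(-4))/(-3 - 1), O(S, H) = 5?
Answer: 23716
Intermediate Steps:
b = -9/4 (b = (5 - 1*(-4))/(-3 - 1) = (5 + 4)/(-4) = 9*(-1/4) = -9/4 ≈ -2.2500)
M(d, G) = 2*d/(-9/4 + G) (M(d, G) = (d + d)/(G - 9/4) = (2*d)/(-9/4 + G) = 2*d/(-9/4 + G))
(-82 + M(9, 2))**2 = (-82 + 8*9/(-9 + 4*2))**2 = (-82 + 8*9/(-9 + 8))**2 = (-82 + 8*9/(-1))**2 = (-82 + 8*9*(-1))**2 = (-82 - 72)**2 = (-154)**2 = 23716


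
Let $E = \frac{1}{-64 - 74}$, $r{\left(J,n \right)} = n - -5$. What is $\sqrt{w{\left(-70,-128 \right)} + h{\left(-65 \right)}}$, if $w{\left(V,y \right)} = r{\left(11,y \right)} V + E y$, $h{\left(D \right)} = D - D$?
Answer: $\frac{\sqrt{40996626}}{69} \approx 92.795$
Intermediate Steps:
$h{\left(D \right)} = 0$
$r{\left(J,n \right)} = 5 + n$ ($r{\left(J,n \right)} = n + 5 = 5 + n$)
$E = - \frac{1}{138}$ ($E = \frac{1}{-138} = - \frac{1}{138} \approx -0.0072464$)
$w{\left(V,y \right)} = - \frac{y}{138} + V \left(5 + y\right)$ ($w{\left(V,y \right)} = \left(5 + y\right) V - \frac{y}{138} = V \left(5 + y\right) - \frac{y}{138} = - \frac{y}{138} + V \left(5 + y\right)$)
$\sqrt{w{\left(-70,-128 \right)} + h{\left(-65 \right)}} = \sqrt{\left(\left(- \frac{1}{138}\right) \left(-128\right) - 70 \left(5 - 128\right)\right) + 0} = \sqrt{\left(\frac{64}{69} - -8610\right) + 0} = \sqrt{\left(\frac{64}{69} + 8610\right) + 0} = \sqrt{\frac{594154}{69} + 0} = \sqrt{\frac{594154}{69}} = \frac{\sqrt{40996626}}{69}$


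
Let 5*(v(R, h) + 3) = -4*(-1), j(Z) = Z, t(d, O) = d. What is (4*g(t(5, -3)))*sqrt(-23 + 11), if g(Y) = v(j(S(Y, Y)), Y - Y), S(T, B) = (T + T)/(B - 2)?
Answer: -88*I*sqrt(3)/5 ≈ -30.484*I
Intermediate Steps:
S(T, B) = 2*T/(-2 + B) (S(T, B) = (2*T)/(-2 + B) = 2*T/(-2 + B))
v(R, h) = -11/5 (v(R, h) = -3 + (-4*(-1))/5 = -3 + (1/5)*4 = -3 + 4/5 = -11/5)
g(Y) = -11/5
(4*g(t(5, -3)))*sqrt(-23 + 11) = (4*(-11/5))*sqrt(-23 + 11) = -88*I*sqrt(3)/5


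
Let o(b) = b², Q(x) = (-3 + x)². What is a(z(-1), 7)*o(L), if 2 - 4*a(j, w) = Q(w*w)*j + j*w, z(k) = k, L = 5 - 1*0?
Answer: 53125/4 ≈ 13281.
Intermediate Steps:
L = 5 (L = 5 + 0 = 5)
a(j, w) = ½ - j*w/4 - j*(-3 + w²)²/4 (a(j, w) = ½ - ((-3 + w*w)²*j + j*w)/4 = ½ - ((-3 + w²)²*j + j*w)/4 = ½ - (j*(-3 + w²)² + j*w)/4 = ½ - (j*w + j*(-3 + w²)²)/4 = ½ + (-j*w/4 - j*(-3 + w²)²/4) = ½ - j*w/4 - j*(-3 + w²)²/4)
a(z(-1), 7)*o(L) = (½ - ¼*(-1)*7 - ¼*(-1)*(-3 + 7²)²)*5² = (½ + 7/4 - ¼*(-1)*(-3 + 49)²)*25 = (½ + 7/4 - ¼*(-1)*46²)*25 = (½ + 7/4 - ¼*(-1)*2116)*25 = (½ + 7/4 + 529)*25 = (2125/4)*25 = 53125/4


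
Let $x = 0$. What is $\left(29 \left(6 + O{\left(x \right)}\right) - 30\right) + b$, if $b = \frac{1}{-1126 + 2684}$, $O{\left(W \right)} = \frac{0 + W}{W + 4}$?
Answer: $\frac{224353}{1558} \approx 144.0$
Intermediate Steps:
$O{\left(W \right)} = \frac{W}{4 + W}$
$b = \frac{1}{1558} \approx 0.00064185$
$\left(29 \left(6 + O{\left(x \right)}\right) - 30\right) + b = \left(29 \left(6 + \frac{0}{4 + 0}\right) - 30\right) + \frac{1}{1558} = \left(29 \left(6 + \frac{0}{4}\right) - 30\right) + \frac{1}{1558} = \left(29 \left(6 + 0 \cdot \frac{1}{4}\right) - 30\right) + \frac{1}{1558} = \left(29 \left(6 + 0\right) - 30\right) + \frac{1}{1558} = \left(29 \cdot 6 - 30\right) + \frac{1}{1558} = \left(174 - 30\right) + \frac{1}{1558} = 144 + \frac{1}{1558} = \frac{224353}{1558}$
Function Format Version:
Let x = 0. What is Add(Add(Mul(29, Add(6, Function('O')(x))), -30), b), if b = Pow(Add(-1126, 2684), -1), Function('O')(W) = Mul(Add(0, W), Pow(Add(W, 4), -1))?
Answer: Rational(224353, 1558) ≈ 144.00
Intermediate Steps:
Function('O')(W) = Mul(W, Pow(Add(4, W), -1))
b = Rational(1, 1558) (b = Pow(1558, -1) = Rational(1, 1558) ≈ 0.00064185)
Add(Add(Mul(29, Add(6, Function('O')(x))), -30), b) = Add(Add(Mul(29, Add(6, Mul(0, Pow(Add(4, 0), -1)))), -30), Rational(1, 1558)) = Add(Add(Mul(29, Add(6, Mul(0, Pow(4, -1)))), -30), Rational(1, 1558)) = Add(Add(Mul(29, Add(6, Mul(0, Rational(1, 4)))), -30), Rational(1, 1558)) = Add(Add(Mul(29, Add(6, 0)), -30), Rational(1, 1558)) = Add(Add(Mul(29, 6), -30), Rational(1, 1558)) = Add(Add(174, -30), Rational(1, 1558)) = Add(144, Rational(1, 1558)) = Rational(224353, 1558)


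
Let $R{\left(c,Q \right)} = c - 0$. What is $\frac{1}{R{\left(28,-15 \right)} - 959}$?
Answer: $- \frac{1}{931} \approx -0.0010741$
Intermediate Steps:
$R{\left(c,Q \right)} = c$ ($R{\left(c,Q \right)} = c + 0 = c$)
$\frac{1}{R{\left(28,-15 \right)} - 959} = \frac{1}{28 - 959} = \frac{1}{-931} = - \frac{1}{931}$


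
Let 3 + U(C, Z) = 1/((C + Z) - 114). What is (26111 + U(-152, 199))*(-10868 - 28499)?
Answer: -68862134245/67 ≈ -1.0278e+9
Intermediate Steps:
U(C, Z) = -3 + 1/(-114 + C + Z) (U(C, Z) = -3 + 1/((C + Z) - 114) = -3 + 1/(-114 + C + Z))
(26111 + U(-152, 199))*(-10868 - 28499) = (26111 + (343 - 3*(-152) - 3*199)/(-114 - 152 + 199))*(-10868 - 28499) = (26111 + (343 + 456 - 597)/(-67))*(-39367) = (26111 - 1/67*202)*(-39367) = (26111 - 202/67)*(-39367) = (1749235/67)*(-39367) = -68862134245/67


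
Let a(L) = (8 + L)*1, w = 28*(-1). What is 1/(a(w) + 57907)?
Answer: 1/57887 ≈ 1.7275e-5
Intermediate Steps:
w = -28
a(L) = 8 + L
1/(a(w) + 57907) = 1/((8 - 28) + 57907) = 1/(-20 + 57907) = 1/57887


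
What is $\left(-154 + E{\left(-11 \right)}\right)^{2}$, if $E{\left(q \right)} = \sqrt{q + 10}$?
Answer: $\left(154 - i\right)^{2} \approx 23715.0 - 308.0 i$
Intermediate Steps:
$E{\left(q \right)} = \sqrt{10 + q}$
$\left(-154 + E{\left(-11 \right)}\right)^{2} = \left(-154 + \sqrt{10 - 11}\right)^{2} = \left(-154 + \sqrt{-1}\right)^{2} = \left(-154 + i\right)^{2}$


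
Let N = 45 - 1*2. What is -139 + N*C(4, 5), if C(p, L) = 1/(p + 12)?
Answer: -2181/16 ≈ -136.31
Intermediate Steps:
C(p, L) = 1/(12 + p)
N = 43 (N = 45 - 2 = 43)
-139 + N*C(4, 5) = -139 + 43/(12 + 4) = -139 + 43/16 = -2181/16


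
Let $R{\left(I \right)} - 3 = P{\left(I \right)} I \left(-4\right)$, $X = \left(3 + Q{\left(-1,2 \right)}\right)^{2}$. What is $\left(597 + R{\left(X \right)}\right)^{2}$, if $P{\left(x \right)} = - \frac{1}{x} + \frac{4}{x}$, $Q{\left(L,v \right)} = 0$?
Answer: $345744$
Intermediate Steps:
$P{\left(x \right)} = \frac{3}{x}$
$X = 9$ ($X = \left(3 + 0\right)^{2} = 3^{2} = 9$)
$R{\left(I \right)} = -9$ ($R{\left(I \right)} = 3 + \frac{3}{I} I \left(-4\right) = 3 + 3 \left(-4\right) = 3 - 12 = -9$)
$\left(597 + R{\left(X \right)}\right)^{2} = \left(597 - 9\right)^{2} = 588^{2} = 345744$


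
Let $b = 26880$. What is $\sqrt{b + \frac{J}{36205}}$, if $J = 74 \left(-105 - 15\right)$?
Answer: $\frac{12 \sqrt{9787232481}}{7241} \approx 163.95$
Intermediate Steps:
$J = -8880$ ($J = 74 \left(-120\right) = -8880$)
$\sqrt{b + \frac{J}{36205}} = \sqrt{26880 - \frac{8880}{36205}} = \sqrt{26880 - \frac{1776}{7241}} = \sqrt{\frac{194636304}{7241}} = \frac{12 \sqrt{9787232481}}{7241}$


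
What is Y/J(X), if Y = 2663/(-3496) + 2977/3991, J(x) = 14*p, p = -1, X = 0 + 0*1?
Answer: 16957/15025808 ≈ 0.0011285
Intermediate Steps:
X = 0 (X = 0 + 0 = 0)
J(x) = -14 (J(x) = 14*(-1) = -14)
Y = -16957/1073272 (Y = 2663*(-1/3496) + 2977*(1/3991) = -2663/3496 + 229/307 = -16957/1073272 ≈ -0.015799)
Y/J(X) = -16957/1073272/(-14) = -16957/1073272*(-1/14) = 16957/15025808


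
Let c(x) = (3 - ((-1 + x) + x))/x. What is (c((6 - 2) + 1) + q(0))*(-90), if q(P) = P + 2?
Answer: -72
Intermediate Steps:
c(x) = (4 - 2*x)/x (c(x) = (3 - (-1 + 2*x))/x = (3 + (1 - 2*x))/x = (4 - 2*x)/x)
q(P) = 2 + P
(c((6 - 2) + 1) + q(0))*(-90) = ((-2 + 4/((6 - 2) + 1)) + (2 + 0))*(-90) = ((-2 + 4/(4 + 1)) + 2)*(-90) = ((-2 + 4/5) + 2)*(-90) = ((-2 + 4*(⅕)) + 2)*(-90) = ((-2 + ⅘) + 2)*(-90) = (-6/5 + 2)*(-90) = (⅘)*(-90) = -72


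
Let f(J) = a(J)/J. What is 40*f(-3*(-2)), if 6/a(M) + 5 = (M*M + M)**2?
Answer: 40/1759 ≈ 0.022740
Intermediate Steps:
a(M) = 6/(-5 + (M + M**2)**2) (a(M) = 6/(-5 + (M*M + M)**2) = 6/(-5 + (M**2 + M)**2) = 6/(-5 + (M + M**2)**2))
f(J) = 6/(J*(-5 + J**2*(1 + J)**2)) (f(J) = (6/(-5 + J**2*(1 + J)**2))/J = 6/(J*(-5 + J**2*(1 + J)**2)))
40*f(-3*(-2)) = 40*(6/(((-3*(-2)))*(-5 + (-3*(-2))**2*(1 - 3*(-2))**2))) = 40*(6/(6*(-5 + 6**2*(1 + 6)**2))) = 40*(6*(1/6)/(-5 + 36*7**2)) = 40*(6*(1/6)/(-5 + 36*49)) = 40*(6*(1/6)/(-5 + 1764)) = 40*(6*(1/6)/1759) = 40*(6*(1/6)*(1/1759)) = 40*(1/1759) = 40/1759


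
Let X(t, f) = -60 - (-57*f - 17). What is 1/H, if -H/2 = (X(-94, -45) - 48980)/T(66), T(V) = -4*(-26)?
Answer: 13/12897 ≈ 0.0010080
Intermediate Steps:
T(V) = 104
X(t, f) = -43 + 57*f (X(t, f) = -60 - (-17 - 57*f) = -60 + (17 + 57*f) = -43 + 57*f)
H = 12897/13 (H = -2*((-43 + 57*(-45)) - 48980)/104 = -2*((-43 - 2565) - 48980)/104 = -2*(-2608 - 48980)/104 = -(-103176)/104 = -2*(-12897/26) = 12897/13 ≈ 992.08)
1/H = 1/(12897/13) = 13/12897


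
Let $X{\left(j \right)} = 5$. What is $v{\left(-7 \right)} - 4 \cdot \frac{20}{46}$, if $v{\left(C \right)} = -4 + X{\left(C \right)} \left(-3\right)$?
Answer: $- \frac{477}{23} \approx -20.739$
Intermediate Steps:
$v{\left(C \right)} = -19$ ($v{\left(C \right)} = -4 + 5 \left(-3\right) = -4 - 15 = -19$)
$v{\left(-7 \right)} - 4 \cdot \frac{20}{46} = -19 - 4 \cdot \frac{20}{46} = -19 - 4 \cdot 20 \cdot \frac{1}{46} = -19 - \frac{40}{23} = - \frac{477}{23}$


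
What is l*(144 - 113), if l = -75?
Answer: -2325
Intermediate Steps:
l*(144 - 113) = -75*(144 - 113) = -75*31 = -2325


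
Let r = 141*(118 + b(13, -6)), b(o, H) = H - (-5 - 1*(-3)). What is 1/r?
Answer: 1/16074 ≈ 6.2212e-5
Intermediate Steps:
b(o, H) = 2 + H (b(o, H) = H - (-5 + 3) = H - 1*(-2) = H + 2 = 2 + H)
r = 16074 (r = 141*(118 + (2 - 6)) = 141*(118 - 4) = 141*114 = 16074)
1/r = 1/16074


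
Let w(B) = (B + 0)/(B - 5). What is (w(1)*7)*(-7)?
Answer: 49/4 ≈ 12.250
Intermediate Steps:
w(B) = B/(-5 + B)
(w(1)*7)*(-7) = ((1/(-5 + 1))*7)*(-7) = ((1/(-4))*7)*(-7) = ((1*(-¼))*7)*(-7) = -¼*7*(-7) = -7/4*(-7) = 49/4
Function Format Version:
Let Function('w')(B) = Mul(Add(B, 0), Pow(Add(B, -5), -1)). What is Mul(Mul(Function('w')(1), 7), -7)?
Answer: Rational(49, 4) ≈ 12.250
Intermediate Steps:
Function('w')(B) = Mul(B, Pow(Add(-5, B), -1))
Mul(Mul(Function('w')(1), 7), -7) = Mul(Mul(Mul(1, Pow(Add(-5, 1), -1)), 7), -7) = Mul(Mul(Mul(1, Pow(-4, -1)), 7), -7) = Mul(Mul(Mul(1, Rational(-1, 4)), 7), -7) = Mul(Mul(Rational(-1, 4), 7), -7) = Mul(Rational(-7, 4), -7) = Rational(49, 4)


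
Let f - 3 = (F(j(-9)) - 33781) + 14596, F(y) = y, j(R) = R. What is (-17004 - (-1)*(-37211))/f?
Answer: 54215/19191 ≈ 2.8250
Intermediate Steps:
f = -19191 (f = 3 + ((-9 - 33781) + 14596) = 3 + (-33790 + 14596) = 3 - 19194 = -19191)
(-17004 - (-1)*(-37211))/f = (-17004 - (-1)*(-37211))/(-19191) = (-17004 - 1*37211)*(-1/19191) = (-17004 - 37211)*(-1/19191) = -54215*(-1/19191) = 54215/19191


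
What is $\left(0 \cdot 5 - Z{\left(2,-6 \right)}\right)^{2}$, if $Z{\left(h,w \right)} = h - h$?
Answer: $0$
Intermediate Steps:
$Z{\left(h,w \right)} = 0$
$\left(0 \cdot 5 - Z{\left(2,-6 \right)}\right)^{2} = \left(0 \cdot 5 - 0\right)^{2} = \left(0 + 0\right)^{2} = 0^{2} = 0$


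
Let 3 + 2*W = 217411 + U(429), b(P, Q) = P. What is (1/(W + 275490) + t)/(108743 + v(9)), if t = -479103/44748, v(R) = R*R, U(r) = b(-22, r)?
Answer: -20451464789/207871020697824 ≈ -9.8385e-5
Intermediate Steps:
U(r) = -22
v(R) = R²
W = 108693 (W = -3/2 + (217411 - 22)/2 = -3/2 + (½)*217389 = -3/2 + 217389/2 = 108693)
t = -159701/14916 (t = -479103*1/44748 = -159701/14916 ≈ -10.707)
(1/(W + 275490) + t)/(108743 + v(9)) = (1/(108693 + 275490) - 159701/14916)/(108743 + 9²) = (1/384183 - 159701/14916)/(108743 + 81) = (1/384183 - 159701/14916)/108824 = -20451464789/1910157876*1/108824 = -20451464789/207871020697824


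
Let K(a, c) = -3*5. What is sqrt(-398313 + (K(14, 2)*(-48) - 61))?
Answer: I*sqrt(397654) ≈ 630.6*I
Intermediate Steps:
K(a, c) = -15
sqrt(-398313 + (K(14, 2)*(-48) - 61)) = sqrt(-398313 + (-15*(-48) - 61)) = sqrt(-398313 + (720 - 61)) = sqrt(-398313 + 659) = sqrt(-397654) = I*sqrt(397654)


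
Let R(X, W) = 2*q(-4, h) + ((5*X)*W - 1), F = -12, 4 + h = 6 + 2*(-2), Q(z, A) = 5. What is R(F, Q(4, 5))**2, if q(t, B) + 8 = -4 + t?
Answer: 110889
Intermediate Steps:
h = -2 (h = -4 + (6 + 2*(-2)) = -4 + (6 - 4) = -4 + 2 = -2)
q(t, B) = -12 + t (q(t, B) = -8 + (-4 + t) = -12 + t)
R(X, W) = -33 + 5*W*X (R(X, W) = 2*(-12 - 4) + ((5*X)*W - 1) = 2*(-16) + (5*W*X - 1) = -32 + (-1 + 5*W*X) = -33 + 5*W*X)
R(F, Q(4, 5))**2 = (-33 + 5*5*(-12))**2 = (-33 - 300)**2 = (-333)**2 = 110889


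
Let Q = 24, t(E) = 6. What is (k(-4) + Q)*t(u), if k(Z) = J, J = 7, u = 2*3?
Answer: 186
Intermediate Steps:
u = 6
k(Z) = 7
(k(-4) + Q)*t(u) = (7 + 24)*6 = 31*6 = 186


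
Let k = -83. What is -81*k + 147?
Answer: 6870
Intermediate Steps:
-81*k + 147 = -81*(-83) + 147 = 6723 + 147 = 6870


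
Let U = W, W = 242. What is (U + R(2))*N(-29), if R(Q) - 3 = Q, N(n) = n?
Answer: -7163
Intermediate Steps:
R(Q) = 3 + Q
U = 242
(U + R(2))*N(-29) = (242 + (3 + 2))*(-29) = (242 + 5)*(-29) = 247*(-29) = -7163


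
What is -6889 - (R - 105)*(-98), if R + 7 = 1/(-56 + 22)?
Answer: -303754/17 ≈ -17868.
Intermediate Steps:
R = -239/34 (R = -7 + 1/(-56 + 22) = -7 + 1/(-34) = -7 - 1/34 = -239/34 ≈ -7.0294)
-6889 - (R - 105)*(-98) = -6889 - (-239/34 - 105)*(-98) = -6889 - (-3809)*(-98)/34 = -6889 - 1*186641/17 = -6889 - 186641/17 = -303754/17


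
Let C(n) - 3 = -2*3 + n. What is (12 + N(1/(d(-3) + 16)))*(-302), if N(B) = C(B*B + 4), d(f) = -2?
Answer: -384899/98 ≈ -3927.5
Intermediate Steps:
C(n) = -3 + n (C(n) = 3 + (-2*3 + n) = 3 + (-6 + n) = -3 + n)
N(B) = 1 + B² (N(B) = -3 + (B*B + 4) = -3 + (B² + 4) = -3 + (4 + B²) = 1 + B²)
(12 + N(1/(d(-3) + 16)))*(-302) = (12 + (1 + (1/(-2 + 16))²))*(-302) = (12 + (1 + (1/14)²))*(-302) = (12 + (1 + 1/196))*(-302) = (12 + 197/196)*(-302) = (2549/196)*(-302) = -384899/98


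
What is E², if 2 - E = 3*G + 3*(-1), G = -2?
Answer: 121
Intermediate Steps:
E = 11 (E = 2 - (3*(-2) + 3*(-1)) = 2 - (-6 - 3) = 2 - 1*(-9) = 2 + 9 = 11)
E² = 11² = 121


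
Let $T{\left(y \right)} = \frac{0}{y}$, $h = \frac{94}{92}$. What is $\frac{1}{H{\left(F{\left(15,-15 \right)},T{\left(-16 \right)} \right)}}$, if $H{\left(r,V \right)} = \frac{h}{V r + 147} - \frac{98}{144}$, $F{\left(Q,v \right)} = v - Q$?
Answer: $- \frac{81144}{54659} \approx -1.4846$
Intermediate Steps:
$h = \frac{47}{46}$ ($h = 94 \cdot \frac{1}{92} = \frac{47}{46} \approx 1.0217$)
$T{\left(y \right)} = 0$
$H{\left(r,V \right)} = - \frac{49}{72} + \frac{47}{46 \left(147 + V r\right)}$ ($H{\left(r,V \right)} = \frac{47}{46 \left(V r + 147\right)} - \frac{98}{144} = \frac{47}{46 \left(147 + V r\right)} - \frac{49}{72} = - \frac{49}{72} + \frac{47}{46 \left(147 + V r\right)}$)
$\frac{1}{H{\left(F{\left(15,-15 \right)},T{\left(-16 \right)} \right)}} = \frac{1}{\frac{1}{1656} \frac{1}{147 + 0 \left(-15 - 15\right)} \left(-163977 - 0 \left(-15 - 15\right)\right)} = \frac{1}{\frac{1}{1656} \frac{1}{147 + 0 \left(-30\right)} \left(-163977 - 0 \left(-30\right)\right)} = \frac{1}{\frac{1}{1656} \frac{1}{147 + 0} \left(-163977 + 0\right)} = \frac{1}{\frac{1}{1656} \cdot \frac{1}{147} \left(-163977\right)} = \frac{1}{- \frac{54659}{81144}} = - \frac{81144}{54659}$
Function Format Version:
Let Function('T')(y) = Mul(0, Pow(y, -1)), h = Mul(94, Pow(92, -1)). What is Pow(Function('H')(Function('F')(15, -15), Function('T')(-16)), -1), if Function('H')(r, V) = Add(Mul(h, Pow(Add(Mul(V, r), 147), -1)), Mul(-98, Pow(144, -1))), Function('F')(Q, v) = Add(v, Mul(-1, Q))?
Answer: Rational(-81144, 54659) ≈ -1.4846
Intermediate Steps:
h = Rational(47, 46) (h = Mul(94, Rational(1, 92)) = Rational(47, 46) ≈ 1.0217)
Function('T')(y) = 0
Function('H')(r, V) = Add(Rational(-49, 72), Mul(Rational(47, 46), Pow(Add(147, Mul(V, r)), -1))) (Function('H')(r, V) = Add(Mul(Rational(47, 46), Pow(Add(Mul(V, r), 147), -1)), Mul(-98, Pow(144, -1))) = Add(Mul(Rational(47, 46), Pow(Add(147, Mul(V, r)), -1)), Mul(-98, Rational(1, 144))) = Add(Mul(Rational(47, 46), Pow(Add(147, Mul(V, r)), -1)), Rational(-49, 72)) = Add(Rational(-49, 72), Mul(Rational(47, 46), Pow(Add(147, Mul(V, r)), -1))))
Pow(Function('H')(Function('F')(15, -15), Function('T')(-16)), -1) = Pow(Mul(Rational(1, 1656), Pow(Add(147, Mul(0, Add(-15, Mul(-1, 15)))), -1), Add(-163977, Mul(-1127, 0, Add(-15, Mul(-1, 15))))), -1) = Pow(Mul(Rational(1, 1656), Pow(Add(147, Mul(0, Add(-15, -15))), -1), Add(-163977, Mul(-1127, 0, Add(-15, -15)))), -1) = Pow(Mul(Rational(1, 1656), Pow(Add(147, Mul(0, -30)), -1), Add(-163977, Mul(-1127, 0, -30))), -1) = Pow(Mul(Rational(1, 1656), Pow(Add(147, 0), -1), Add(-163977, 0)), -1) = Pow(Mul(Rational(1, 1656), Pow(147, -1), -163977), -1) = Pow(Mul(Rational(1, 1656), Rational(1, 147), -163977), -1) = Pow(Rational(-54659, 81144), -1) = Rational(-81144, 54659)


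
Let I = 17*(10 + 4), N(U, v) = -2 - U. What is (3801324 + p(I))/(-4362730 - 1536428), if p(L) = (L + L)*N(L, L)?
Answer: -204838/327731 ≈ -0.62502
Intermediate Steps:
I = 238 (I = 17*14 = 238)
p(L) = 2*L*(-2 - L) (p(L) = (L + L)*(-2 - L) = (2*L)*(-2 - L) = 2*L*(-2 - L))
(3801324 + p(I))/(-4362730 - 1536428) = (3801324 - 2*238*(2 + 238))/(-4362730 - 1536428) = (3801324 - 2*238*240)/(-5899158) = (3801324 - 114240)*(-1/5899158) = 3687084*(-1/5899158) = -204838/327731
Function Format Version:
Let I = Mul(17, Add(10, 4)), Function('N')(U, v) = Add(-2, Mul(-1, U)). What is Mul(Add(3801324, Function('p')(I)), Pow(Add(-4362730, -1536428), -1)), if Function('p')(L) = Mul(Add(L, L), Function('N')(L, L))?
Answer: Rational(-204838, 327731) ≈ -0.62502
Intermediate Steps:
I = 238 (I = Mul(17, 14) = 238)
Function('p')(L) = Mul(2, L, Add(-2, Mul(-1, L))) (Function('p')(L) = Mul(Add(L, L), Add(-2, Mul(-1, L))) = Mul(Mul(2, L), Add(-2, Mul(-1, L))) = Mul(2, L, Add(-2, Mul(-1, L))))
Mul(Add(3801324, Function('p')(I)), Pow(Add(-4362730, -1536428), -1)) = Mul(Add(3801324, Mul(-2, 238, Add(2, 238))), Pow(Add(-4362730, -1536428), -1)) = Mul(Add(3801324, Mul(-2, 238, 240)), Pow(-5899158, -1)) = Mul(Add(3801324, -114240), Rational(-1, 5899158)) = Mul(3687084, Rational(-1, 5899158)) = Rational(-204838, 327731)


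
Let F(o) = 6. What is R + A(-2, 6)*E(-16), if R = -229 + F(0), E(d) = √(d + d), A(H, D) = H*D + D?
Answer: -223 - 24*I*√2 ≈ -223.0 - 33.941*I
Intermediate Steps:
A(H, D) = D + D*H (A(H, D) = D*H + D = D + D*H)
E(d) = √2*√d (E(d) = √(2*d) = √2*√d)
R = -223 (R = -229 + 6 = -223)
R + A(-2, 6)*E(-16) = -223 + (6*(1 - 2))*(√2*√(-16)) = -223 + (6*(-1))*(√2*(4*I)) = -223 - 24*I*√2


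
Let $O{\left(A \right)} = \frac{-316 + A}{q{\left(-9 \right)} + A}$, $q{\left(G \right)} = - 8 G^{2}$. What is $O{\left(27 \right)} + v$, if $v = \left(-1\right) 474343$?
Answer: $- \frac{294566714}{621} \approx -4.7434 \cdot 10^{5}$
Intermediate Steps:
$O{\left(A \right)} = \frac{-316 + A}{-648 + A}$ ($O{\left(A \right)} = \frac{-316 + A}{- 8 \left(-9\right)^{2} + A} = \frac{-316 + A}{\left(-8\right) 81 + A} = \frac{-316 + A}{-648 + A}$)
$v = -474343$
$O{\left(27 \right)} + v = \frac{-316 + 27}{-648 + 27} - 474343 = \frac{1}{-621} \left(-289\right) - 474343 = \left(- \frac{1}{621}\right) \left(-289\right) - 474343 = \frac{289}{621} - 474343 = - \frac{294566714}{621}$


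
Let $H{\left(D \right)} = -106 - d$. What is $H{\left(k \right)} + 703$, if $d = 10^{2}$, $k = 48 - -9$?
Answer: $497$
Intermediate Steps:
$k = 57$ ($k = 48 + 9 = 57$)
$d = 100$
$H{\left(D \right)} = -206$ ($H{\left(D \right)} = -106 - 100 = -206$)
$H{\left(k \right)} + 703 = -206 + 703 = 497$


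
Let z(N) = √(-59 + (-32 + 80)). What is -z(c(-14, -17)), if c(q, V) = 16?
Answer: -I*√11 ≈ -3.3166*I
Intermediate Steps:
z(N) = I*√11 (z(N) = √(-59 + 48) = √(-11) = I*√11)
-z(c(-14, -17)) = -I*√11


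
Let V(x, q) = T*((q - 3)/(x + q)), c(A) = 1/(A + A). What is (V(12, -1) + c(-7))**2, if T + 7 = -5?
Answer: 436921/23716 ≈ 18.423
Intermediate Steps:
c(A) = 1/(2*A)
T = -12 (T = -7 - 5 = -12)
V(x, q) = -12*(-3 + q)/(q + x) (V(x, q) = -12*(q - 3)/(x + q) = -12*(-3 + q)/(q + x))
(V(12, -1) + c(-7))**2 = (12*(3 - 1*(-1))/(-1 + 12) + (1/2)/(-7))**2 = (12*(3 + 1)/11 + (1/2)*(-1/7))**2 = (12*(1/11)*4 - 1/14)**2 = (48/11 - 1/14)**2 = (661/154)**2 = 436921/23716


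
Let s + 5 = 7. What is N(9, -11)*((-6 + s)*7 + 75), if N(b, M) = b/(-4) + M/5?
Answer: -4183/20 ≈ -209.15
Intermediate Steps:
s = 2 (s = -5 + 7 = 2)
N(b, M) = -b/4 + M/5 (N(b, M) = b*(-1/4) + M*(1/5) = -b/4 + M/5)
N(9, -11)*((-6 + s)*7 + 75) = (-1/4*9 + (1/5)*(-11))*((-6 + 2)*7 + 75) = (-9/4 - 11/5)*(-4*7 + 75) = -89*(-28 + 75)/20 = -89/20*47 = -4183/20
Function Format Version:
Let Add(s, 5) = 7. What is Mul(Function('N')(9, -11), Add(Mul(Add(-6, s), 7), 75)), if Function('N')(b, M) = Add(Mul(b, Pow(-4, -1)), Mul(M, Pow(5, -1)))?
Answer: Rational(-4183, 20) ≈ -209.15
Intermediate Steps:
s = 2 (s = Add(-5, 7) = 2)
Function('N')(b, M) = Add(Mul(Rational(-1, 4), b), Mul(Rational(1, 5), M)) (Function('N')(b, M) = Add(Mul(b, Rational(-1, 4)), Mul(M, Rational(1, 5))) = Add(Mul(Rational(-1, 4), b), Mul(Rational(1, 5), M)))
Mul(Function('N')(9, -11), Add(Mul(Add(-6, s), 7), 75)) = Mul(Add(Mul(Rational(-1, 4), 9), Mul(Rational(1, 5), -11)), Add(Mul(Add(-6, 2), 7), 75)) = Mul(Add(Rational(-9, 4), Rational(-11, 5)), Add(Mul(-4, 7), 75)) = Mul(Rational(-89, 20), Add(-28, 75)) = Mul(Rational(-89, 20), 47) = Rational(-4183, 20)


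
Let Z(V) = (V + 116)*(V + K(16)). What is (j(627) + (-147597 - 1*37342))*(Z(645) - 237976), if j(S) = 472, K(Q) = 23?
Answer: -49874711724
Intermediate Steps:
Z(V) = (23 + V)*(116 + V) (Z(V) = (V + 116)*(V + 23) = (116 + V)*(23 + V) = (23 + V)*(116 + V))
(j(627) + (-147597 - 1*37342))*(Z(645) - 237976) = (472 + (-147597 - 1*37342))*((2668 + 645**2 + 139*645) - 237976) = (472 + (-147597 - 37342))*((2668 + 416025 + 89655) - 237976) = (472 - 184939)*(508348 - 237976) = -184467*270372 = -49874711724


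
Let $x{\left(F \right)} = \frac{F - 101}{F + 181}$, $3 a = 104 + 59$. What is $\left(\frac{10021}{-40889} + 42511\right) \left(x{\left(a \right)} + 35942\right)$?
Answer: $\frac{22053618416595648}{14433817} \approx 1.5279 \cdot 10^{9}$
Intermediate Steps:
$a = \frac{163}{3}$ ($a = \frac{104 + 59}{3} = \frac{1}{3} \cdot 163 = \frac{163}{3} \approx 54.333$)
$x{\left(F \right)} = \frac{-101 + F}{181 + F}$
$\left(\frac{10021}{-40889} + 42511\right) \left(x{\left(a \right)} + 35942\right) = \left(\frac{10021}{-40889} + 42511\right) \left(\frac{-101 + \frac{163}{3}}{181 + \frac{163}{3}} + 35942\right) = \left(10021 \left(- \frac{1}{40889}\right) + 42511\right) \left(\frac{1}{\frac{706}{3}} \left(- \frac{140}{3}\right) + 35942\right) = \left(- \frac{10021}{40889} + 42511\right) \left(\frac{3}{706} \left(- \frac{140}{3}\right) + 35942\right) = \frac{1738222258 \left(- \frac{70}{353} + 35942\right)}{40889} = \frac{1738222258}{40889} \cdot \frac{12687456}{353} = \frac{22053618416595648}{14433817}$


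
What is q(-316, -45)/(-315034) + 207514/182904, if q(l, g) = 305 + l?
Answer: 16343994355/14405244684 ≈ 1.1346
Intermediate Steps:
q(-316, -45)/(-315034) + 207514/182904 = (305 - 316)/(-315034) + 207514/182904 = -11*(-1/315034) + 207514*(1/182904) = 11/315034 + 103757/91452 = 16343994355/14405244684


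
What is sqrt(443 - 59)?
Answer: 8*sqrt(6) ≈ 19.596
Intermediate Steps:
sqrt(443 - 59) = sqrt(384) = 8*sqrt(6)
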